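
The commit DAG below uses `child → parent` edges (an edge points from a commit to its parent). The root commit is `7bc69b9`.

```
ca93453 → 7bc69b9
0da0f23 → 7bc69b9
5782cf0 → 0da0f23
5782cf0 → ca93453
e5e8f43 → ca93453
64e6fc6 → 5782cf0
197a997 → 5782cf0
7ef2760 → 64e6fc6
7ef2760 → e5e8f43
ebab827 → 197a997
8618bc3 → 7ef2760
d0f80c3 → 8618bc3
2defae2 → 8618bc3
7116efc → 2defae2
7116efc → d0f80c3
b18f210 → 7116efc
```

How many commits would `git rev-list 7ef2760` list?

7

Walking parent pointers from 7ef2760: reachable set = {0da0f23, 5782cf0, 64e6fc6, 7bc69b9, 7ef2760, ca93453, e5e8f43}.
That is 7 commits.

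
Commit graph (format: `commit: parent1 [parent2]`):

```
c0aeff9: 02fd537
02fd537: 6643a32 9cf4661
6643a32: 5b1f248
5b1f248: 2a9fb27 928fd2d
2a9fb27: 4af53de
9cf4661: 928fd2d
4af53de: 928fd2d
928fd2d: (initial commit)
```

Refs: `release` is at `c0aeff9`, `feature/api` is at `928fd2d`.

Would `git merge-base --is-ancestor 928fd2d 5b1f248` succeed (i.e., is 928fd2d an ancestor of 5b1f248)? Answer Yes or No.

Ancestors of 5b1f248 (commits reachable by following parents): {2a9fb27, 4af53de, 5b1f248, 928fd2d}.
928fd2d is in that set, so it is an ancestor of 5b1f248.

Yes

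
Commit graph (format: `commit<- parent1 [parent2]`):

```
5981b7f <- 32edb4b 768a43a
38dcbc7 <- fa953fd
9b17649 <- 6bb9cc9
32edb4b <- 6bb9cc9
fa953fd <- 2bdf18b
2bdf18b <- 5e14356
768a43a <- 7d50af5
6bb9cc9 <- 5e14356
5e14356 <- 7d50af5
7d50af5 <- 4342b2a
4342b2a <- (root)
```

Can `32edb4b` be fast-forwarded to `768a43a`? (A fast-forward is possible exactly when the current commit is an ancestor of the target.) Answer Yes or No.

No

A fast-forward from 32edb4b to 768a43a is possible iff 32edb4b is an ancestor of 768a43a.
Ancestors of 768a43a: {4342b2a, 768a43a, 7d50af5}.
32edb4b is not among them, so fast-forward is not possible.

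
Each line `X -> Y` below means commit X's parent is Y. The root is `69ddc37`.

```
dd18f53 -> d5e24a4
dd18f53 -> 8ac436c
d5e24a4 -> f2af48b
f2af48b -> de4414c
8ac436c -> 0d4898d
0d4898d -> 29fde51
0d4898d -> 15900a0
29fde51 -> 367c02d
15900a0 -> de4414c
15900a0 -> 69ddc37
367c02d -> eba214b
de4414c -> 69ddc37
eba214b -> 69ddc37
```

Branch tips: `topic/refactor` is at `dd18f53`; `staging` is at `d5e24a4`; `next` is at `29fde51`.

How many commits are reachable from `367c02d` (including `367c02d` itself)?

3

Walking parent pointers from 367c02d: reachable set = {367c02d, 69ddc37, eba214b}.
That is 3 commits.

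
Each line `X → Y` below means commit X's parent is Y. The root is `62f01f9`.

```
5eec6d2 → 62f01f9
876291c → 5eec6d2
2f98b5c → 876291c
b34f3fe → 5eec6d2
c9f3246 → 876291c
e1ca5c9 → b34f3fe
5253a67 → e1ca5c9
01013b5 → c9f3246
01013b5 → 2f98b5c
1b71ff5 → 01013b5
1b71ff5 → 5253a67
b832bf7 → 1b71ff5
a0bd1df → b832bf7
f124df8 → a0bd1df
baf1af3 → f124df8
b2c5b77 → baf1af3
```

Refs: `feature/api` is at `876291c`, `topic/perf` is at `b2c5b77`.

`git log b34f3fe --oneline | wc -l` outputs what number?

3

Walking parent pointers from b34f3fe: reachable set = {5eec6d2, 62f01f9, b34f3fe}.
That is 3 commits.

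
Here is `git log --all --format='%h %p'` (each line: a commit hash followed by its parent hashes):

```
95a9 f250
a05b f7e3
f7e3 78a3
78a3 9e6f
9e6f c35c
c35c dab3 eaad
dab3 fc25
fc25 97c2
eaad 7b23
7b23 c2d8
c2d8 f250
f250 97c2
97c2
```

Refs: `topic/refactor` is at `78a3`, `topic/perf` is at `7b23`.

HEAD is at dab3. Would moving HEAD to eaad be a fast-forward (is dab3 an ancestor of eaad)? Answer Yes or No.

A fast-forward from dab3 to eaad is possible iff dab3 is an ancestor of eaad.
Ancestors of eaad: {7b23, 97c2, c2d8, eaad, f250}.
dab3 is not among them, so fast-forward is not possible.

No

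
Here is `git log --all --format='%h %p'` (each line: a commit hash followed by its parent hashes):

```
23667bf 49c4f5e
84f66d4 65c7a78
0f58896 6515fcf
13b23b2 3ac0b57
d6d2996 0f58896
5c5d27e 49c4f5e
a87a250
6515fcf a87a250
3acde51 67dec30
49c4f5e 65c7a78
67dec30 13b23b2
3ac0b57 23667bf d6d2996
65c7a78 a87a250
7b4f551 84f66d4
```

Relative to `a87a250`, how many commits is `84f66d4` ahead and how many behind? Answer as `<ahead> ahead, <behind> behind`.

2 ahead, 0 behind

Reachable from 84f66d4: {65c7a78, 84f66d4, a87a250}.
Reachable from a87a250: {a87a250}.
Only in 84f66d4's history (ahead): {65c7a78, 84f66d4} — 2.
Only in a87a250's history (behind): {} — 0.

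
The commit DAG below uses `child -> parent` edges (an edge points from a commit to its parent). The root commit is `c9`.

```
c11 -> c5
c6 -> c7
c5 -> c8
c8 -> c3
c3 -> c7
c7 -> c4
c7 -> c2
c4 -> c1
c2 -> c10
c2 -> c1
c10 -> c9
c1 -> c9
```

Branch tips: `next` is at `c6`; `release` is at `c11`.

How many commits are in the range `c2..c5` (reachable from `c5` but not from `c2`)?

5

Reachable from c5: {c1, c10, c2, c3, c4, c5, c7, c8, c9}.
Reachable from c2: {c1, c10, c2, c9}.
In c5's history but not c2's: {c3, c4, c5, c7, c8} — 5 commits.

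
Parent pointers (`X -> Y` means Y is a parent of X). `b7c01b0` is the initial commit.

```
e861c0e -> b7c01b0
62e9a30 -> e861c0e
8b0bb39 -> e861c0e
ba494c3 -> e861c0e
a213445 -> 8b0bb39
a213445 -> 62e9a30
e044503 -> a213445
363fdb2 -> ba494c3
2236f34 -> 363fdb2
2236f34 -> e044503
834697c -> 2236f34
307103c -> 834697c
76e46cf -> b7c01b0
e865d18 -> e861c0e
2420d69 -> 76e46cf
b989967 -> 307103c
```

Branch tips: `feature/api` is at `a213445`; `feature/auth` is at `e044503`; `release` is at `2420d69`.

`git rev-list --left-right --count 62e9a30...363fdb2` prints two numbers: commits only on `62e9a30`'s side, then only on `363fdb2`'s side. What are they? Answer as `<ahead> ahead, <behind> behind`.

1 ahead, 2 behind

Reachable from 62e9a30: {62e9a30, b7c01b0, e861c0e}.
Reachable from 363fdb2: {363fdb2, b7c01b0, ba494c3, e861c0e}.
Only in 62e9a30's history (ahead): {62e9a30} — 1.
Only in 363fdb2's history (behind): {363fdb2, ba494c3} — 2.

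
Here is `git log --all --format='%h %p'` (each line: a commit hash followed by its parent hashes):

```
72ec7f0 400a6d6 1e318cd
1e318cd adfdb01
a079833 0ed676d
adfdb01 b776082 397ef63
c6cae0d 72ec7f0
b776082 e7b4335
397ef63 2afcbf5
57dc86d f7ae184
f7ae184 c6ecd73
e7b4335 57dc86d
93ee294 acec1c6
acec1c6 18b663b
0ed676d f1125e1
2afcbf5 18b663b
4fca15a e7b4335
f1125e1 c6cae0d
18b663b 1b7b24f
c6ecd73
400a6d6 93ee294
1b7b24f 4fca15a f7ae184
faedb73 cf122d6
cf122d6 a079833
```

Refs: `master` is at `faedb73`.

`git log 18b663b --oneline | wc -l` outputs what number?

Walking parent pointers from 18b663b: reachable set = {18b663b, 1b7b24f, 4fca15a, 57dc86d, c6ecd73, e7b4335, f7ae184}.
That is 7 commits.

7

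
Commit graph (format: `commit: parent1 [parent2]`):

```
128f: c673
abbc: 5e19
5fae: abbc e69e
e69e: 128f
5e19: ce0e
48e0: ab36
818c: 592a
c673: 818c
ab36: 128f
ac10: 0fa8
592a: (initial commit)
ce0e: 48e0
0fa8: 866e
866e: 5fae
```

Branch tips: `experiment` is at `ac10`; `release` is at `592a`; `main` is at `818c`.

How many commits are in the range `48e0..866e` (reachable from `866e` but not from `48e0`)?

Reachable from 866e: {128f, 48e0, 592a, 5e19, 5fae, 818c, 866e, ab36, abbc, c673, ce0e, e69e}.
Reachable from 48e0: {128f, 48e0, 592a, 818c, ab36, c673}.
In 866e's history but not 48e0's: {5e19, 5fae, 866e, abbc, ce0e, e69e} — 6 commits.

6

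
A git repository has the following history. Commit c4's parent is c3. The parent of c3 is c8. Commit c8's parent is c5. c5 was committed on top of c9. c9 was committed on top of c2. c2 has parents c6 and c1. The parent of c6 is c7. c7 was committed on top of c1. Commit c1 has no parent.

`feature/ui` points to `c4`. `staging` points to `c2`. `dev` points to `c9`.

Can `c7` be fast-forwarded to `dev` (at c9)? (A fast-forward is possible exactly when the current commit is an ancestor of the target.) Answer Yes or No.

A fast-forward from c7 to c9 is possible iff c7 is an ancestor of c9.
Ancestors of c9: {c1, c2, c6, c7, c9}.
c7 is among them, so fast-forward is possible.

Yes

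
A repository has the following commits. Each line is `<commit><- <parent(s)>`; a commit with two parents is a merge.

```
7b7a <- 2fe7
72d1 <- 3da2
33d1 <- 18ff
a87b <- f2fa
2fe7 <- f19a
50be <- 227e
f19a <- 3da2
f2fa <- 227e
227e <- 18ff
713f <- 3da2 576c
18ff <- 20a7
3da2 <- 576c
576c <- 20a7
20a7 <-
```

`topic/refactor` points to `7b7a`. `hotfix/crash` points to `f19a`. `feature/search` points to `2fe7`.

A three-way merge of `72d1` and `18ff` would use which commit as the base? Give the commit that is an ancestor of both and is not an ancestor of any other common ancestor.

20a7

Ancestors of 72d1: {20a7, 3da2, 576c, 72d1}.
Ancestors of 18ff: {18ff, 20a7}.
Common ancestors: {20a7}.
The only common ancestor is 20a7, so it is the merge base.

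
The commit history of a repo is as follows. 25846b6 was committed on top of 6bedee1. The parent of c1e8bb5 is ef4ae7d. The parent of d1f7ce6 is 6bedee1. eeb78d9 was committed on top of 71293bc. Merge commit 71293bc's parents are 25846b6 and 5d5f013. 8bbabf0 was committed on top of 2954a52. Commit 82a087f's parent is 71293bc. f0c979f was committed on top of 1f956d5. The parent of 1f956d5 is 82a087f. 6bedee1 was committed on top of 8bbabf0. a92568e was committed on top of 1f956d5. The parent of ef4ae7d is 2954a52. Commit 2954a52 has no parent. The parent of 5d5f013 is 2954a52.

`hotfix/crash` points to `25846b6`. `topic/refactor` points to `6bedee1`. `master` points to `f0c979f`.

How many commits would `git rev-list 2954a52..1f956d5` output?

7

Reachable from 1f956d5: {1f956d5, 25846b6, 2954a52, 5d5f013, 6bedee1, 71293bc, 82a087f, 8bbabf0}.
Reachable from 2954a52: {2954a52}.
In 1f956d5's history but not 2954a52's: {1f956d5, 25846b6, 5d5f013, 6bedee1, 71293bc, 82a087f, 8bbabf0} — 7 commits.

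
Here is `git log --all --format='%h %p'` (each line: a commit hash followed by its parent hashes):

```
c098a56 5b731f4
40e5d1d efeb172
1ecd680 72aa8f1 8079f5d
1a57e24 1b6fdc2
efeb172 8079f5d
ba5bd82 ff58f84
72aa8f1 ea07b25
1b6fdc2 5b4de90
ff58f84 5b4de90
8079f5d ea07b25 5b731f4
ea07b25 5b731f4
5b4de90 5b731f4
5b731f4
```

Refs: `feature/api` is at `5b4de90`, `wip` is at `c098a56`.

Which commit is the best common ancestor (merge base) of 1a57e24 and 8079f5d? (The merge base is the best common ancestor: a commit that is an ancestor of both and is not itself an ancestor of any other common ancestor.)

Ancestors of 1a57e24: {1a57e24, 1b6fdc2, 5b4de90, 5b731f4}.
Ancestors of 8079f5d: {5b731f4, 8079f5d, ea07b25}.
Common ancestors: {5b731f4}.
The only common ancestor is 5b731f4, so it is the merge base.

5b731f4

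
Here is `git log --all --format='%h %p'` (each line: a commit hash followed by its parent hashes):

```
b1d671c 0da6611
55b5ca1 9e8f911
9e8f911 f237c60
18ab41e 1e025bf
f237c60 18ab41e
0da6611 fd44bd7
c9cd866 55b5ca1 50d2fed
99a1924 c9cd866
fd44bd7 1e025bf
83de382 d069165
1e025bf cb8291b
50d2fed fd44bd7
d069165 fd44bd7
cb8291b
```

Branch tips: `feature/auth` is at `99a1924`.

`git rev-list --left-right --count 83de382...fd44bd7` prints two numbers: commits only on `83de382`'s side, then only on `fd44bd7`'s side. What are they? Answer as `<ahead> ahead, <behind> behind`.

Reachable from 83de382: {1e025bf, 83de382, cb8291b, d069165, fd44bd7}.
Reachable from fd44bd7: {1e025bf, cb8291b, fd44bd7}.
Only in 83de382's history (ahead): {83de382, d069165} — 2.
Only in fd44bd7's history (behind): {} — 0.

2 ahead, 0 behind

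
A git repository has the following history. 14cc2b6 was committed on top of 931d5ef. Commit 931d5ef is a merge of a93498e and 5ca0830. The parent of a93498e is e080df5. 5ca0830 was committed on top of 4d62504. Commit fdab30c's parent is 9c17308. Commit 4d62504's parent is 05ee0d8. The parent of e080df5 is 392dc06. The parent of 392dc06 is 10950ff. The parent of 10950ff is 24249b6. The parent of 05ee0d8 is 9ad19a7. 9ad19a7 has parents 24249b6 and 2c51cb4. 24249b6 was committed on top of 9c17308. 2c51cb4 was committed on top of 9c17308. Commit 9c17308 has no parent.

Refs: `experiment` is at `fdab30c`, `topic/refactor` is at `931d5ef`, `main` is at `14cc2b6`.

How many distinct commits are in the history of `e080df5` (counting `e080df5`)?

5

Walking parent pointers from e080df5: reachable set = {10950ff, 24249b6, 392dc06, 9c17308, e080df5}.
That is 5 commits.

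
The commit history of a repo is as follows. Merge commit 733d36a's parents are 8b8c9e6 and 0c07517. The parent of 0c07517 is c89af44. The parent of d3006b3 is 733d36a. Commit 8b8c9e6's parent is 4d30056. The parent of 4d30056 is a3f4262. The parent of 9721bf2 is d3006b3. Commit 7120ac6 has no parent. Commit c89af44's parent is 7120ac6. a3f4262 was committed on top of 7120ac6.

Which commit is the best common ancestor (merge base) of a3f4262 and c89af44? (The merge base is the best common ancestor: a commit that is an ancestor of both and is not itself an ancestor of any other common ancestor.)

Ancestors of a3f4262: {7120ac6, a3f4262}.
Ancestors of c89af44: {7120ac6, c89af44}.
Common ancestors: {7120ac6}.
The only common ancestor is 7120ac6, so it is the merge base.

7120ac6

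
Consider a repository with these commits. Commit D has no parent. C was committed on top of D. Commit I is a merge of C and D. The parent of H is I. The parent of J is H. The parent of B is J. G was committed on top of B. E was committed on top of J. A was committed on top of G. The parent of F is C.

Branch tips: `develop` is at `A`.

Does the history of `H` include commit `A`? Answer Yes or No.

No

Ancestors of H: {C, D, H, I}.
A is not in that set, so it is not an ancestor of H.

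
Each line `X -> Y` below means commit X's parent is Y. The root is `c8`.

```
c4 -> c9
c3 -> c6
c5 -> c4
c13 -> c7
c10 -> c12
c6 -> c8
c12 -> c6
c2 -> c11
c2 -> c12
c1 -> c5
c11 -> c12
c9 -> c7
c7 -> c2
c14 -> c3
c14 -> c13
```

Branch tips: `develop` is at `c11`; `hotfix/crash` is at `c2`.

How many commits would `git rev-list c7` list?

6

Walking parent pointers from c7: reachable set = {c11, c12, c2, c6, c7, c8}.
That is 6 commits.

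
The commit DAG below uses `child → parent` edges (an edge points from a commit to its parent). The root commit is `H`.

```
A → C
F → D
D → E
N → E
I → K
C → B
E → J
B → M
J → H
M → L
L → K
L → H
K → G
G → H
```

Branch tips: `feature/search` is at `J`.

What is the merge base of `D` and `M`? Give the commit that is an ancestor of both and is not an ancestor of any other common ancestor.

H

Ancestors of D: {D, E, H, J}.
Ancestors of M: {G, H, K, L, M}.
Common ancestors: {H}.
The only common ancestor is H, so it is the merge base.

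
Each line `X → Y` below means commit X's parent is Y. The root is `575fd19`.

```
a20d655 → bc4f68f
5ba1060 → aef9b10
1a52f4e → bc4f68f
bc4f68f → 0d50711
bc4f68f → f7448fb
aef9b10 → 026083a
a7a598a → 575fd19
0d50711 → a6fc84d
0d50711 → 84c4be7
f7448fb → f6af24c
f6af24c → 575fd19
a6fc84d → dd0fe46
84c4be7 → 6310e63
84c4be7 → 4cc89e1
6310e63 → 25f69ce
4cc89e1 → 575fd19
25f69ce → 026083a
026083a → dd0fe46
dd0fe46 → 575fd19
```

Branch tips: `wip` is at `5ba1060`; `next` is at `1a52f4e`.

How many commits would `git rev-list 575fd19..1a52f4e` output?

12

Reachable from 1a52f4e: {026083a, 0d50711, 1a52f4e, 25f69ce, 4cc89e1, 575fd19, 6310e63, 84c4be7, a6fc84d, bc4f68f, dd0fe46, f6af24c, f7448fb}.
Reachable from 575fd19: {575fd19}.
In 1a52f4e's history but not 575fd19's: {026083a, 0d50711, 1a52f4e, 25f69ce, 4cc89e1, 6310e63, 84c4be7, a6fc84d, bc4f68f, dd0fe46, f6af24c, f7448fb} — 12 commits.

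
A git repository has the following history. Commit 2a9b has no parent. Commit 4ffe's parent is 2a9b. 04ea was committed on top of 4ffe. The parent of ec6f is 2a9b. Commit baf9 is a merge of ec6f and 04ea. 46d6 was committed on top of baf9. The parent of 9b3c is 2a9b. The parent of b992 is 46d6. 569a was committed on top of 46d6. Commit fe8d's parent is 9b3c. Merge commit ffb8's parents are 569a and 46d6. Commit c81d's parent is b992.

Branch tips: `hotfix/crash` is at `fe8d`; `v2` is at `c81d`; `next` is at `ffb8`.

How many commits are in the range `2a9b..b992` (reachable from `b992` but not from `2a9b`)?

6

Reachable from b992: {04ea, 2a9b, 46d6, 4ffe, b992, baf9, ec6f}.
Reachable from 2a9b: {2a9b}.
In b992's history but not 2a9b's: {04ea, 46d6, 4ffe, b992, baf9, ec6f} — 6 commits.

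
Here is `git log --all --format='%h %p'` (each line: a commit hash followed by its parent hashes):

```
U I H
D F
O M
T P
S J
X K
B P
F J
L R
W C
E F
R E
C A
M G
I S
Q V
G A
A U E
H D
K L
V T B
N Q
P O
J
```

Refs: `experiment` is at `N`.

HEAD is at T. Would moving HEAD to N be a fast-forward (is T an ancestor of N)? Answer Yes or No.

Yes

A fast-forward from T to N is possible iff T is an ancestor of N.
Ancestors of N: {A, B, D, E, F, G, H, I, J, M, N, O, P, Q, S, T, U, V}.
T is among them, so fast-forward is possible.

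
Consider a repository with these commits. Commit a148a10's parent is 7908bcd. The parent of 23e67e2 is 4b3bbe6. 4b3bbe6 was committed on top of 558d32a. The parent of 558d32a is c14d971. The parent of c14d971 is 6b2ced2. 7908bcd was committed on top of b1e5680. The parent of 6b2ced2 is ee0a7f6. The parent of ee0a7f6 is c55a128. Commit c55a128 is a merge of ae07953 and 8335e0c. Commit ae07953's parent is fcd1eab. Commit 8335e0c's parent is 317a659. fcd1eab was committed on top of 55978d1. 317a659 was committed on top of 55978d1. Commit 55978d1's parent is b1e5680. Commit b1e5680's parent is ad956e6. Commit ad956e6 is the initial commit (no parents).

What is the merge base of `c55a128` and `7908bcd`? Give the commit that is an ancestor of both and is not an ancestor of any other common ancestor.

Ancestors of c55a128: {317a659, 55978d1, 8335e0c, ad956e6, ae07953, b1e5680, c55a128, fcd1eab}.
Ancestors of 7908bcd: {7908bcd, ad956e6, b1e5680}.
Common ancestors: {ad956e6, b1e5680}.
Among these, b1e5680 is not an ancestor of any other common ancestor — it is the merge base.

b1e5680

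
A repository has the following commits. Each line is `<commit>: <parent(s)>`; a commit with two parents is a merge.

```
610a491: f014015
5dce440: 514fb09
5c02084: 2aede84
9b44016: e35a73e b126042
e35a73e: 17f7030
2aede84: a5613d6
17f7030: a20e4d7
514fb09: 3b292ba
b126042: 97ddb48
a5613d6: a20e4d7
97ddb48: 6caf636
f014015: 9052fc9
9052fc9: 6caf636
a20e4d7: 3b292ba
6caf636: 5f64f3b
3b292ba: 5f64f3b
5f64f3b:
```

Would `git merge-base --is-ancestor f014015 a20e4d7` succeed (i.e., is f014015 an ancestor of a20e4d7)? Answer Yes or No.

No

Ancestors of a20e4d7: {3b292ba, 5f64f3b, a20e4d7}.
f014015 is not in that set, so it is not an ancestor of a20e4d7.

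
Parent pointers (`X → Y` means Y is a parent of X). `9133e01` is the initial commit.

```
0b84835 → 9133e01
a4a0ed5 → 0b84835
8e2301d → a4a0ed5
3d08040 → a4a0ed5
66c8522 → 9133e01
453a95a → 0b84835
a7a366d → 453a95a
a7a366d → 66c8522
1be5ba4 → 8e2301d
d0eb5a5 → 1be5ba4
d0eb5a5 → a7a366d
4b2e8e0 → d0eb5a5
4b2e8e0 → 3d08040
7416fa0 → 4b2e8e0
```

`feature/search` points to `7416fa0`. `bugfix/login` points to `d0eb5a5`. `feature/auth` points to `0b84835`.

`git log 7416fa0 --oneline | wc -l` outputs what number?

Walking parent pointers from 7416fa0: reachable set = {0b84835, 1be5ba4, 3d08040, 453a95a, 4b2e8e0, 66c8522, 7416fa0, 8e2301d, 9133e01, a4a0ed5, a7a366d, d0eb5a5}.
That is 12 commits.

12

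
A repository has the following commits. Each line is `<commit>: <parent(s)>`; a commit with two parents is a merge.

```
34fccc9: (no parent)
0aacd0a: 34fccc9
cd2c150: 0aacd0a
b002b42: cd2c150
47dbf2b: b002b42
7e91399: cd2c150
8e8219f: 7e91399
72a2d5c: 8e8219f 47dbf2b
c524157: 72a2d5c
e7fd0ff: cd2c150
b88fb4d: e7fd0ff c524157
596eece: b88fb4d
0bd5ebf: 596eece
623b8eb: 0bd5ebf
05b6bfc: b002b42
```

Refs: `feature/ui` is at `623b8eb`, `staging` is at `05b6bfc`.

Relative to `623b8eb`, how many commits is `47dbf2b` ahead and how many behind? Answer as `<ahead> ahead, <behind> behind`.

0 ahead, 9 behind

Reachable from 47dbf2b: {0aacd0a, 34fccc9, 47dbf2b, b002b42, cd2c150}.
Reachable from 623b8eb: {0aacd0a, 0bd5ebf, 34fccc9, 47dbf2b, 596eece, 623b8eb, 72a2d5c, 7e91399, 8e8219f, b002b42, b88fb4d, c524157, cd2c150, e7fd0ff}.
Only in 47dbf2b's history (ahead): {} — 0.
Only in 623b8eb's history (behind): {0bd5ebf, 596eece, 623b8eb, 72a2d5c, 7e91399, 8e8219f, b88fb4d, c524157, e7fd0ff} — 9.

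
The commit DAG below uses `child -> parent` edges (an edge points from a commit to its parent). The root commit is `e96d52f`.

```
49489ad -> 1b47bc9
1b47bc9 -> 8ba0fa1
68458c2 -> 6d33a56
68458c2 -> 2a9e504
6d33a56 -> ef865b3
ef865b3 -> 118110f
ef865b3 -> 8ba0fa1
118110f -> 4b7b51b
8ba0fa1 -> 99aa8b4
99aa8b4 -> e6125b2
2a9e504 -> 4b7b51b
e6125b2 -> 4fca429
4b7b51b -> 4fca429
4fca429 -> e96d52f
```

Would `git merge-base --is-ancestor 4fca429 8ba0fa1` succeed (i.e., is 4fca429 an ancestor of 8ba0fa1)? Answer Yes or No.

Yes

Ancestors of 8ba0fa1 (commits reachable by following parents): {4fca429, 8ba0fa1, 99aa8b4, e6125b2, e96d52f}.
4fca429 is in that set, so it is an ancestor of 8ba0fa1.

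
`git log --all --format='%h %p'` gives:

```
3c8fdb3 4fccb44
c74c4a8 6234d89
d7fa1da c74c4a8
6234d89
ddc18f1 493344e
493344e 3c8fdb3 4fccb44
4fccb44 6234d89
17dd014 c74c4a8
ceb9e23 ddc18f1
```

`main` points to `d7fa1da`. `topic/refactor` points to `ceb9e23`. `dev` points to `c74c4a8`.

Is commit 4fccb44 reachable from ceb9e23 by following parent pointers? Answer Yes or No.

Yes

Ancestors of ceb9e23 (commits reachable by following parents): {3c8fdb3, 493344e, 4fccb44, 6234d89, ceb9e23, ddc18f1}.
4fccb44 is in that set, so it is an ancestor of ceb9e23.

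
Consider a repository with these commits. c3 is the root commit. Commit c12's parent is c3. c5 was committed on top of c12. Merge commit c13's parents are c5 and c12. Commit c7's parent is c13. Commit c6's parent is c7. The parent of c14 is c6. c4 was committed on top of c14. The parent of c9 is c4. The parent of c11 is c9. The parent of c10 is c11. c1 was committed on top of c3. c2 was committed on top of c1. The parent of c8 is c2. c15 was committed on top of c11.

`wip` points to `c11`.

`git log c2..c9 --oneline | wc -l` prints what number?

Reachable from c9: {c12, c13, c14, c3, c4, c5, c6, c7, c9}.
Reachable from c2: {c1, c2, c3}.
In c9's history but not c2's: {c12, c13, c14, c4, c5, c6, c7, c9} — 8 commits.

8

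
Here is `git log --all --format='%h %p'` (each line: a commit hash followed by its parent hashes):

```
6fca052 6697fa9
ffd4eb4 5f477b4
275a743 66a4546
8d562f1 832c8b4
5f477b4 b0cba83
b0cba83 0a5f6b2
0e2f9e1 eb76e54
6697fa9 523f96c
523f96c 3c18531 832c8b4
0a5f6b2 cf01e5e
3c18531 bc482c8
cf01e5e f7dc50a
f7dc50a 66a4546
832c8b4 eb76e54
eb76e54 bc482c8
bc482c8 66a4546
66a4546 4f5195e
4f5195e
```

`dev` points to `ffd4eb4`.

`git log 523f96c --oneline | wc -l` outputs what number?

7

Walking parent pointers from 523f96c: reachable set = {3c18531, 4f5195e, 523f96c, 66a4546, 832c8b4, bc482c8, eb76e54}.
That is 7 commits.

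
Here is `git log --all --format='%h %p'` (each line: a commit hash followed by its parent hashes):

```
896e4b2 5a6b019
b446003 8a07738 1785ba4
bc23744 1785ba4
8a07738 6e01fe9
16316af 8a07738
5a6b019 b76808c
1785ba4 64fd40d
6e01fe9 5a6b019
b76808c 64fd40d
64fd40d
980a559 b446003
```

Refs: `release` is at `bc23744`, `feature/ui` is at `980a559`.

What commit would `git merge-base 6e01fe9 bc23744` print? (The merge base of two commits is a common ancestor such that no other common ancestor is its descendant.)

64fd40d

Ancestors of 6e01fe9: {5a6b019, 64fd40d, 6e01fe9, b76808c}.
Ancestors of bc23744: {1785ba4, 64fd40d, bc23744}.
Common ancestors: {64fd40d}.
The only common ancestor is 64fd40d, so it is the merge base.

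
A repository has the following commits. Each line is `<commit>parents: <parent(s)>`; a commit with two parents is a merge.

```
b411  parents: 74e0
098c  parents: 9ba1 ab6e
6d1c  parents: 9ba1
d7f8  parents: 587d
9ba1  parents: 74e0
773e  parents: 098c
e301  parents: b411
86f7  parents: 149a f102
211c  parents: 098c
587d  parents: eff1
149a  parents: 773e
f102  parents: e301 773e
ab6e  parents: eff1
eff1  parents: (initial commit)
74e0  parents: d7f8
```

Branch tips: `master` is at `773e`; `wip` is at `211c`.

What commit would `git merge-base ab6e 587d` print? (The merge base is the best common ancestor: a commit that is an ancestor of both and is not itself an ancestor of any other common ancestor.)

eff1

Ancestors of ab6e: {ab6e, eff1}.
Ancestors of 587d: {587d, eff1}.
Common ancestors: {eff1}.
The only common ancestor is eff1, so it is the merge base.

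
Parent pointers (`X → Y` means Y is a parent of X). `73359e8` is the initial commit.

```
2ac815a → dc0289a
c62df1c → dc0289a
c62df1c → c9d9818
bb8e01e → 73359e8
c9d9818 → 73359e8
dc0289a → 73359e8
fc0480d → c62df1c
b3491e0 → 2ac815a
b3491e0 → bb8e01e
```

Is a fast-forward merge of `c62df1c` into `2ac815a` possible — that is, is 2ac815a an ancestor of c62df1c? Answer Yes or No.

A fast-forward from 2ac815a to c62df1c is possible iff 2ac815a is an ancestor of c62df1c.
Ancestors of c62df1c: {73359e8, c62df1c, c9d9818, dc0289a}.
2ac815a is not among them, so fast-forward is not possible.

No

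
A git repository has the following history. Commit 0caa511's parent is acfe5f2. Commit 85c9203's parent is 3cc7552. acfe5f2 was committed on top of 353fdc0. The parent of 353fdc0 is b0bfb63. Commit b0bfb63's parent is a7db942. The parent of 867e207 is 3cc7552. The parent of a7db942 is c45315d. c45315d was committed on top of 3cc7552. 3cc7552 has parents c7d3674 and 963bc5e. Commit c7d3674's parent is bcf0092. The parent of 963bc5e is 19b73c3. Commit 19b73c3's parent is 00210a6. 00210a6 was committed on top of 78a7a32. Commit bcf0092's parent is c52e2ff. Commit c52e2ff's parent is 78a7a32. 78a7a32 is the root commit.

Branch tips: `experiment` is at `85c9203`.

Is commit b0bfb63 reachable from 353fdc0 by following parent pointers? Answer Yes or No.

Ancestors of 353fdc0 (commits reachable by following parents): {00210a6, 19b73c3, 353fdc0, 3cc7552, 78a7a32, 963bc5e, a7db942, b0bfb63, bcf0092, c45315d, c52e2ff, c7d3674}.
b0bfb63 is in that set, so it is an ancestor of 353fdc0.

Yes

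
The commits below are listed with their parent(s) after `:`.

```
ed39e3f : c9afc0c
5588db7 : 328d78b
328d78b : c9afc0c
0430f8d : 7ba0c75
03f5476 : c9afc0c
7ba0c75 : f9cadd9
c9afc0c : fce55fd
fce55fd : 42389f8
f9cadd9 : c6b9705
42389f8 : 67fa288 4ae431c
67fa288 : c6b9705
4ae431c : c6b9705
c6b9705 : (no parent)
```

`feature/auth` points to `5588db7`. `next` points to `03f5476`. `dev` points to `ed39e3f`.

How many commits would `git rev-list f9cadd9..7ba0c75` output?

1

Reachable from 7ba0c75: {7ba0c75, c6b9705, f9cadd9}.
Reachable from f9cadd9: {c6b9705, f9cadd9}.
In 7ba0c75's history but not f9cadd9's: {7ba0c75} — 1 commit.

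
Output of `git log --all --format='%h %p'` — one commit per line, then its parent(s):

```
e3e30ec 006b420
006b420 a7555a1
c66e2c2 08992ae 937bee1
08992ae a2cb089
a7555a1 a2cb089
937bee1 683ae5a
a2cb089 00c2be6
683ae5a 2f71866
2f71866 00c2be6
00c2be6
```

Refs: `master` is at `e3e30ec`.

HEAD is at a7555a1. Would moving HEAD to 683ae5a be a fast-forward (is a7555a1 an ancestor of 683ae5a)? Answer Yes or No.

No

A fast-forward from a7555a1 to 683ae5a is possible iff a7555a1 is an ancestor of 683ae5a.
Ancestors of 683ae5a: {00c2be6, 2f71866, 683ae5a}.
a7555a1 is not among them, so fast-forward is not possible.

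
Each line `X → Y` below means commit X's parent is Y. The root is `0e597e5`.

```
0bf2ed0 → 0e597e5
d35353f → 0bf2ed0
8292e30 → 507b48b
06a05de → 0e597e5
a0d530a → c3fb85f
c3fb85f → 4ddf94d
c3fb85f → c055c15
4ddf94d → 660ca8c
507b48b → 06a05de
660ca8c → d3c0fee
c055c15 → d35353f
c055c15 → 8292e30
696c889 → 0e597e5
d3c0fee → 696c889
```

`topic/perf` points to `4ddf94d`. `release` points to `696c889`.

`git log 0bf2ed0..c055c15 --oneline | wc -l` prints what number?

Reachable from c055c15: {06a05de, 0bf2ed0, 0e597e5, 507b48b, 8292e30, c055c15, d35353f}.
Reachable from 0bf2ed0: {0bf2ed0, 0e597e5}.
In c055c15's history but not 0bf2ed0's: {06a05de, 507b48b, 8292e30, c055c15, d35353f} — 5 commits.

5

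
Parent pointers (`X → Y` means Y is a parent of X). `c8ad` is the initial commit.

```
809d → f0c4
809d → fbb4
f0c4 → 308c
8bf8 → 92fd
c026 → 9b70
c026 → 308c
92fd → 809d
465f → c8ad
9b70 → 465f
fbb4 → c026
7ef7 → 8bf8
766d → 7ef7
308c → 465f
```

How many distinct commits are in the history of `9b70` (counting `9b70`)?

3

Walking parent pointers from 9b70: reachable set = {465f, 9b70, c8ad}.
That is 3 commits.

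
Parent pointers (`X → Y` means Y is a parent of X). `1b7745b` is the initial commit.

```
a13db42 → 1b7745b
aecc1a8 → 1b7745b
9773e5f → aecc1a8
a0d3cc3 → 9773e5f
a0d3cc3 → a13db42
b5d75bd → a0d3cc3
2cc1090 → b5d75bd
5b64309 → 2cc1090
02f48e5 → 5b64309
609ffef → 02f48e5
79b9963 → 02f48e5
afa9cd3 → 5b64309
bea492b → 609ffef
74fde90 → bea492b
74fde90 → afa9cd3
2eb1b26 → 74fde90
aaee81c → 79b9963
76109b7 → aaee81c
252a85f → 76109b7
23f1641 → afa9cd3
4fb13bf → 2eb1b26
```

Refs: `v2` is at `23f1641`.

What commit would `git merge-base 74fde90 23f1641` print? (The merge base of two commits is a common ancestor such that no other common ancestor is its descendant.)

afa9cd3

Ancestors of 74fde90: {02f48e5, 1b7745b, 2cc1090, 5b64309, 609ffef, 74fde90, 9773e5f, a0d3cc3, a13db42, aecc1a8, afa9cd3, b5d75bd, bea492b}.
Ancestors of 23f1641: {1b7745b, 23f1641, 2cc1090, 5b64309, 9773e5f, a0d3cc3, a13db42, aecc1a8, afa9cd3, b5d75bd}.
Common ancestors: {1b7745b, 2cc1090, 5b64309, 9773e5f, a0d3cc3, a13db42, aecc1a8, afa9cd3, b5d75bd}.
Among these, afa9cd3 is not an ancestor of any other common ancestor — it is the merge base.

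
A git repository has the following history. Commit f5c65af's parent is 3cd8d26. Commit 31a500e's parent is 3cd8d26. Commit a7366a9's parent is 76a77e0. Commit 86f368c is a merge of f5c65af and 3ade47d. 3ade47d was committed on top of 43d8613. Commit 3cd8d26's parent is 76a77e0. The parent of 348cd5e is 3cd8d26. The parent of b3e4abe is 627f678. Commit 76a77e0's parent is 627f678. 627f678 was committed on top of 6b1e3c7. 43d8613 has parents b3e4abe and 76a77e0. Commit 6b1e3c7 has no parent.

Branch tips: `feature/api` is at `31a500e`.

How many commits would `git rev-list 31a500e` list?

5

Walking parent pointers from 31a500e: reachable set = {31a500e, 3cd8d26, 627f678, 6b1e3c7, 76a77e0}.
That is 5 commits.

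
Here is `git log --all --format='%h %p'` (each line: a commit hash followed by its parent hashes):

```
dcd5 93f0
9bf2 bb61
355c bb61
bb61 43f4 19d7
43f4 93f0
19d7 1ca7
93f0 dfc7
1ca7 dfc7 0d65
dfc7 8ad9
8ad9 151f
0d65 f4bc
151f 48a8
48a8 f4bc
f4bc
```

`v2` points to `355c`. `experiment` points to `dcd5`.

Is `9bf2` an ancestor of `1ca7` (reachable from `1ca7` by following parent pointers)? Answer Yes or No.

No

Ancestors of 1ca7: {0d65, 151f, 1ca7, 48a8, 8ad9, dfc7, f4bc}.
9bf2 is not in that set, so it is not an ancestor of 1ca7.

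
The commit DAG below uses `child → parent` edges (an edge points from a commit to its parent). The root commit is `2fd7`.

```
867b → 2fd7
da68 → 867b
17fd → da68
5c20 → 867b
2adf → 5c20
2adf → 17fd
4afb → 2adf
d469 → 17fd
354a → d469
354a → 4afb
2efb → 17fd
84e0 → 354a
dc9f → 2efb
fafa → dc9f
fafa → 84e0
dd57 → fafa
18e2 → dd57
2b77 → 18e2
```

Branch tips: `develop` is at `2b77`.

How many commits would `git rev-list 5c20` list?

3

Walking parent pointers from 5c20: reachable set = {2fd7, 5c20, 867b}.
That is 3 commits.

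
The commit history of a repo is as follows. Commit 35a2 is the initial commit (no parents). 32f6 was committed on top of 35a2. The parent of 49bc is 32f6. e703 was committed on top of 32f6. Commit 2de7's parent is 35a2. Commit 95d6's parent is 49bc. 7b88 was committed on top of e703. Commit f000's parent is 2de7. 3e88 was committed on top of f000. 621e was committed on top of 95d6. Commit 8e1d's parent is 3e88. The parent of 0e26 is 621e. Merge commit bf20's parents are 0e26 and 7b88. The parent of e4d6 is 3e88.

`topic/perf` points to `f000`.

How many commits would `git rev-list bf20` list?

Walking parent pointers from bf20: reachable set = {0e26, 32f6, 35a2, 49bc, 621e, 7b88, 95d6, bf20, e703}.
That is 9 commits.

9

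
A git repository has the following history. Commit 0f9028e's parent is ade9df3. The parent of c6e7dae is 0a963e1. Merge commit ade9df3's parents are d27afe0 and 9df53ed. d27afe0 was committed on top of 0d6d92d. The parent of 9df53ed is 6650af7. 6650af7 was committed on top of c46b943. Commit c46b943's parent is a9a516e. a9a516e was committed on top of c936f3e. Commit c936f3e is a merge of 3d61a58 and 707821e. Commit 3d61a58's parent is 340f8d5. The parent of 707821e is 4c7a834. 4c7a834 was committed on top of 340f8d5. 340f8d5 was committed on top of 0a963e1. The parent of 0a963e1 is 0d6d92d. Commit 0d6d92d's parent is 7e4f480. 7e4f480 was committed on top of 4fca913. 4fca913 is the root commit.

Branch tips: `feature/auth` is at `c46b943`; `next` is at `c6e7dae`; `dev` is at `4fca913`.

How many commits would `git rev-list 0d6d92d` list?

Walking parent pointers from 0d6d92d: reachable set = {0d6d92d, 4fca913, 7e4f480}.
That is 3 commits.

3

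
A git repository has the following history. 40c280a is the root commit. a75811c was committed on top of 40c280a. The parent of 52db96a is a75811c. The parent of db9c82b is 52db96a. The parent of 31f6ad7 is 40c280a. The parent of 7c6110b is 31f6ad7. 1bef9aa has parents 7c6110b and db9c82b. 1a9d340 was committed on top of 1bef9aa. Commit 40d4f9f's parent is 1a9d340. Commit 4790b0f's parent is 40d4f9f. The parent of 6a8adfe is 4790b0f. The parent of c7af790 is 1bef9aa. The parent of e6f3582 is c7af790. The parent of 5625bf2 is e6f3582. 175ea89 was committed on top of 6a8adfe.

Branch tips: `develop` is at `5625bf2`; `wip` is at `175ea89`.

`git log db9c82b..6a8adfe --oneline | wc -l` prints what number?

Reachable from 6a8adfe: {1a9d340, 1bef9aa, 31f6ad7, 40c280a, 40d4f9f, 4790b0f, 52db96a, 6a8adfe, 7c6110b, a75811c, db9c82b}.
Reachable from db9c82b: {40c280a, 52db96a, a75811c, db9c82b}.
In 6a8adfe's history but not db9c82b's: {1a9d340, 1bef9aa, 31f6ad7, 40d4f9f, 4790b0f, 6a8adfe, 7c6110b} — 7 commits.

7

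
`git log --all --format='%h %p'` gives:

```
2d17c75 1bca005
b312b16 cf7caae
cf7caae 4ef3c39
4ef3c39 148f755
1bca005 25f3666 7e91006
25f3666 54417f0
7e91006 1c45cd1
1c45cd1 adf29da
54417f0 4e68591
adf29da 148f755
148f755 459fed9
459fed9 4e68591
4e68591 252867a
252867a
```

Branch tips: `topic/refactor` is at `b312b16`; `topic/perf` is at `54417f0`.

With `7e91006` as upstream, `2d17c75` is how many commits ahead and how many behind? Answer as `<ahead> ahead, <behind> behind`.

4 ahead, 0 behind

Reachable from 2d17c75: {148f755, 1bca005, 1c45cd1, 252867a, 25f3666, 2d17c75, 459fed9, 4e68591, 54417f0, 7e91006, adf29da}.
Reachable from 7e91006: {148f755, 1c45cd1, 252867a, 459fed9, 4e68591, 7e91006, adf29da}.
Only in 2d17c75's history (ahead): {1bca005, 25f3666, 2d17c75, 54417f0} — 4.
Only in 7e91006's history (behind): {} — 0.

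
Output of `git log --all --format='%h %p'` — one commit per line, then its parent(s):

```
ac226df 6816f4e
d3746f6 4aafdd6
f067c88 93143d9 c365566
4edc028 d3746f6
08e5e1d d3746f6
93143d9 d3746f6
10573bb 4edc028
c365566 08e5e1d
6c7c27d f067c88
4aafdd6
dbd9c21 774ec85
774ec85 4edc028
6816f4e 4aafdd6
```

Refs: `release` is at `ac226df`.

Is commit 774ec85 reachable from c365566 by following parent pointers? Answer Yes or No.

No

Ancestors of c365566: {08e5e1d, 4aafdd6, c365566, d3746f6}.
774ec85 is not in that set, so it is not an ancestor of c365566.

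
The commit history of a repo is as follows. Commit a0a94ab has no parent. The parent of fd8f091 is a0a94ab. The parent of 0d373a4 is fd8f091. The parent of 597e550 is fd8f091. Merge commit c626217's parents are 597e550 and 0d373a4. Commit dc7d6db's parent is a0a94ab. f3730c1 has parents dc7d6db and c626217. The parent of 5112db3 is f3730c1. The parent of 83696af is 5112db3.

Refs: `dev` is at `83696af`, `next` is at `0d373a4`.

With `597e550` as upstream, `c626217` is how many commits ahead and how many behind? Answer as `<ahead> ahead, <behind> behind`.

2 ahead, 0 behind

Reachable from c626217: {0d373a4, 597e550, a0a94ab, c626217, fd8f091}.
Reachable from 597e550: {597e550, a0a94ab, fd8f091}.
Only in c626217's history (ahead): {0d373a4, c626217} — 2.
Only in 597e550's history (behind): {} — 0.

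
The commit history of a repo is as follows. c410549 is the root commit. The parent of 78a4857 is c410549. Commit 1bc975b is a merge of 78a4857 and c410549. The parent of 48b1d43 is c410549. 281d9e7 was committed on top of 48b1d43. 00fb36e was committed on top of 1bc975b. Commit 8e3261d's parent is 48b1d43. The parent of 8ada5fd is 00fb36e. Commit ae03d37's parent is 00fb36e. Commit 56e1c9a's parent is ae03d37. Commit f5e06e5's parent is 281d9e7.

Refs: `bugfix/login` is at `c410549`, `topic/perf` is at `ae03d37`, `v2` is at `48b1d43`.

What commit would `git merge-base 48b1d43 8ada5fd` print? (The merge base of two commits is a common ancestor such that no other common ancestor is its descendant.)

Ancestors of 48b1d43: {48b1d43, c410549}.
Ancestors of 8ada5fd: {00fb36e, 1bc975b, 78a4857, 8ada5fd, c410549}.
Common ancestors: {c410549}.
The only common ancestor is c410549, so it is the merge base.

c410549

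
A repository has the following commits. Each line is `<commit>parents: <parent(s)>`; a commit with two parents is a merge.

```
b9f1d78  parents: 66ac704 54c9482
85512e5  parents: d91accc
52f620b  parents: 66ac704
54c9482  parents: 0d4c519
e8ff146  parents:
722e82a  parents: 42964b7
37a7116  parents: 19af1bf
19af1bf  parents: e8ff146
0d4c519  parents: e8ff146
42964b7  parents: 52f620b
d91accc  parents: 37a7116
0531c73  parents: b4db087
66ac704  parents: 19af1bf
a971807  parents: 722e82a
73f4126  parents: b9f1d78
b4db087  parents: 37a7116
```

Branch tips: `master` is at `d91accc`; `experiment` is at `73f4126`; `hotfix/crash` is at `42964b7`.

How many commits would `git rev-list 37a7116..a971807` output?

5

Reachable from a971807: {19af1bf, 42964b7, 52f620b, 66ac704, 722e82a, a971807, e8ff146}.
Reachable from 37a7116: {19af1bf, 37a7116, e8ff146}.
In a971807's history but not 37a7116's: {42964b7, 52f620b, 66ac704, 722e82a, a971807} — 5 commits.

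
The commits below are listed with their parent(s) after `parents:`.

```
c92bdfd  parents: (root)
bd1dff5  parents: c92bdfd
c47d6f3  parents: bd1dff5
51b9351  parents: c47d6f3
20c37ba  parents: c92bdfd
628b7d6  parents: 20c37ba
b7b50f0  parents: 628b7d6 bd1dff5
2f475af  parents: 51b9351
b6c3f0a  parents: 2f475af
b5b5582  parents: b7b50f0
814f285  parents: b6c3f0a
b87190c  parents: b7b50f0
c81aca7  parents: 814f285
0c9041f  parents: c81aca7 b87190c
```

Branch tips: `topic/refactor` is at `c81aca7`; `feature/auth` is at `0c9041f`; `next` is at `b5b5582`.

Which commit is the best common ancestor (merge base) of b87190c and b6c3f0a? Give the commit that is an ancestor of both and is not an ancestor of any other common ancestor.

Ancestors of b87190c: {20c37ba, 628b7d6, b7b50f0, b87190c, bd1dff5, c92bdfd}.
Ancestors of b6c3f0a: {2f475af, 51b9351, b6c3f0a, bd1dff5, c47d6f3, c92bdfd}.
Common ancestors: {bd1dff5, c92bdfd}.
Among these, bd1dff5 is not an ancestor of any other common ancestor — it is the merge base.

bd1dff5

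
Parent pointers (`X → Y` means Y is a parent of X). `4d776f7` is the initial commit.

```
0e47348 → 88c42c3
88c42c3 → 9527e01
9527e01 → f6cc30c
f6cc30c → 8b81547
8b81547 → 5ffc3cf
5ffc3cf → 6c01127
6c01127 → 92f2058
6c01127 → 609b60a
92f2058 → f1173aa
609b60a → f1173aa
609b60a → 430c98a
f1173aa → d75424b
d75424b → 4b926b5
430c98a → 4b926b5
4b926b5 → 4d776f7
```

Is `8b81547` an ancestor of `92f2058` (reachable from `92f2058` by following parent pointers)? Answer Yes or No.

Ancestors of 92f2058: {4b926b5, 4d776f7, 92f2058, d75424b, f1173aa}.
8b81547 is not in that set, so it is not an ancestor of 92f2058.

No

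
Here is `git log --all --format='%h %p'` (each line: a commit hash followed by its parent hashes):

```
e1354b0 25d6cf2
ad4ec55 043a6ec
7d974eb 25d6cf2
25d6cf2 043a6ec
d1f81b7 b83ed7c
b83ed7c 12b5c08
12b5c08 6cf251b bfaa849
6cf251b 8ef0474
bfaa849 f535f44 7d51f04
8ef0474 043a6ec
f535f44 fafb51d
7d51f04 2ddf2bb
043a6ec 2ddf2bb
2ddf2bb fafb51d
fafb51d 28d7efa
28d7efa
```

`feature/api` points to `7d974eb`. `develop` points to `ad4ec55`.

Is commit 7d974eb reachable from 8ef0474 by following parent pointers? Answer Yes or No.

No

Ancestors of 8ef0474: {043a6ec, 28d7efa, 2ddf2bb, 8ef0474, fafb51d}.
7d974eb is not in that set, so it is not an ancestor of 8ef0474.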